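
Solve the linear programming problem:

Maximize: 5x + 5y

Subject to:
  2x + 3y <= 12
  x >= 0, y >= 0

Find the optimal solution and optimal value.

The feasible region has vertices at [(0, 0), (6, 0), (0, 4)].
Checking objective 5x + 5y at each vertex:
  (0, 0): 5*0 + 5*0 = 0
  (6, 0): 5*6 + 5*0 = 30
  (0, 4): 5*0 + 5*4 = 20
Maximum is 30 at (6, 0).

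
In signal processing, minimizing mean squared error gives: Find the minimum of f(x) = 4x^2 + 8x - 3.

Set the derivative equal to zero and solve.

f(x) = 4x^2 + 8x - 3
f'(x) = 8x + (8) = 0
x = -8/8 = -1
f(-1) = -7
Since f''(x) = 8 > 0, this is a minimum.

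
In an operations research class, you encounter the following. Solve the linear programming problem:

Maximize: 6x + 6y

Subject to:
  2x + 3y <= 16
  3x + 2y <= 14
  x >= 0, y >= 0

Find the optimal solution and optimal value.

Feasible vertices: (0, 0), (0, 16/3), (2, 4), (14/3, 0)
Objective 6x + 6y at each:
  (0, 0): 0
  (0, 16/3): 32
  (2, 4): 36
  (14/3, 0): 28
Maximum is 36 at (2, 4).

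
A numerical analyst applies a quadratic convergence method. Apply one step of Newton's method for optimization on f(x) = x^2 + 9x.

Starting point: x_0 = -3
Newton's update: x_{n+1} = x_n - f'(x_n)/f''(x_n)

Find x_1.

f(x) = x^2 + 9x
f'(x) = 2x + (9), f''(x) = 2
Newton step: x_1 = x_0 - f'(x_0)/f''(x_0)
f'(-3) = 3
x_1 = -3 - 3/2 = -9/2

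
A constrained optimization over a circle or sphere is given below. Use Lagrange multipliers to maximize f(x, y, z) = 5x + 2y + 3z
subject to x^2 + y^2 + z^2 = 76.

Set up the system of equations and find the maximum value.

Lagrange conditions: 5 = 2*lambda*x, 2 = 2*lambda*y, 3 = 2*lambda*z
So x:5 = y:2 = z:3, i.e. x = 5t, y = 2t, z = 3t
Constraint: t^2*(5^2 + 2^2 + 3^2) = 76
  t^2 * 38 = 76  =>  t = sqrt(2)
Maximum = 5*5t + 2*2t + 3*3t = 38*sqrt(2) = sqrt(2888)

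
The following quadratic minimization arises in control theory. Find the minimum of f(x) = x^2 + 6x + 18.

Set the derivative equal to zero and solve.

f(x) = x^2 + 6x + 18
f'(x) = 2x + (6) = 0
x = -6/2 = -3
f(-3) = 9
Since f''(x) = 2 > 0, this is a minimum.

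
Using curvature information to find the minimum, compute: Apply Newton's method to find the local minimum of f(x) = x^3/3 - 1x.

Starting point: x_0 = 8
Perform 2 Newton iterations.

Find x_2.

f(x) = x^3/3 - 1x
f'(x) = x^2 - 1, f''(x) = 2x
Newton update: x_{n+1} = x_n - (x_n^2 - 1)/(2*x_n)
Step 1: x_0 = 8, f'=63, f''=16, x_1 = 65/16
Step 2: x_1 = 65/16, f'=3969/256, f''=65/8, x_2 = 4481/2080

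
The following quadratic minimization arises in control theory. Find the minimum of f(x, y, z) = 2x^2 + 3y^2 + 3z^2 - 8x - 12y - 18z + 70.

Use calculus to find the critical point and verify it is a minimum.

f(x,y,z) = 2x^2 + 3y^2 + 3z^2 - 8x - 12y - 18z + 70
df/dx = 4x + (-8) = 0 => x = 2
df/dy = 6y + (-12) = 0 => y = 2
df/dz = 6z + (-18) = 0 => z = 3
f(2,2,3) = 2*(2)^2 + 3*(2)^2 + 3*(3)^2 + -8*(2) + -12*(2) + -18*(3) + 70 = 23
Hessian is diagonal with entries 4, 6, 6 > 0, confirmed minimum.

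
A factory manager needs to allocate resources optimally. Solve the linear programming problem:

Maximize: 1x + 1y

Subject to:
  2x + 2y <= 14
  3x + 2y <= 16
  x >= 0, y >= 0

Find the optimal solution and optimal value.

Feasible vertices: (0, 0), (0, 7), (2, 5), (16/3, 0)
Objective 1x + 1y at each:
  (0, 0): 0
  (0, 7): 7
  (2, 5): 7
  (16/3, 0): 16/3
Maximum is 7 at (0, 7).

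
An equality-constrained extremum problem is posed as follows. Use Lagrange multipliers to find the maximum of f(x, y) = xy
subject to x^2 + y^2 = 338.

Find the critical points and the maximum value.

Lagrange conditions: y = 2*lambda*x and x = 2*lambda*y
If x = 0 then y = 0, violating the constraint, so x, y != 0.
Dividing: y/x = x/y => x^2 = y^2 => y = x or y = -x
Constraint: 2x^2 = 338 => x^2 = 169 => x = +/-13
Critical points: (13, 13), (-13, -13), (13, -13), (-13, 13)
  y = x:  xy = x^2 = 169  at (13, 13) and (-13, -13)
  y = -x: xy = -x^2 = -169 at (13, -13) and (-13, 13)
Maximum xy = 169 at (13, 13) and (-13, -13)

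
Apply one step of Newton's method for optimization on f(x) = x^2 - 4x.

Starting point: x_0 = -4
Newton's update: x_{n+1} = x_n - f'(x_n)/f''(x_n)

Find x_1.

f(x) = x^2 - 4x
f'(x) = 2x + (-4), f''(x) = 2
Newton step: x_1 = x_0 - f'(x_0)/f''(x_0)
f'(-4) = -12
x_1 = -4 - -12/2 = 2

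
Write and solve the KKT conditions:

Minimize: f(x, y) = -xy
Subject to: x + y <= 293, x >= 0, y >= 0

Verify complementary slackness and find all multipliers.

Problem: min -xy s.t. x + y <= 293 (multiplier lambda), x >= 0 (mu_x), y >= 0 (mu_y)
KKT stationarity: -y + lambda - mu_x = 0, -x + lambda - mu_y = 0, with lambda, mu_x, mu_y >= 0
Complementary slackness: lambda*(x + y - 293) = 0, mu_x*x = 0, mu_y*y = 0
If lambda = 0: y = -mu_x <= 0 and x = -mu_y <= 0 force x = y = 0 with f = 0; but x = y = 293/2 is feasible with f = -85849/4 < 0, so this is not the minimum. Hence lambda > 0 and x + y = 293.
Try x > 0, y > 0 (so mu_x = mu_y = 0): y = lambda, x = lambda => x = y = lambda
x + y = 293 => 2*lambda = 293 => lambda = 293/2
x* = y* = 293/2 > 0, consistent with mu_x = mu_y = 0.
(Any feasible point with x = 0 or y = 0 has f = 0 > -85849/4, so the minimum is not on those boundaries.)
min(-xy) = -85849/4 (i.e. max xy = 85849/4)
Multipliers: lambda = 293/2, mu_x = 0, mu_y = 0
Complementary slackness: lambda*(x + y - 293) = 293/2*(293/2 + 293/2 - 293) = 0, mu_x*x = 0*293/2 = 0, mu_y*y = 0*293/2 = 0. Satisfied.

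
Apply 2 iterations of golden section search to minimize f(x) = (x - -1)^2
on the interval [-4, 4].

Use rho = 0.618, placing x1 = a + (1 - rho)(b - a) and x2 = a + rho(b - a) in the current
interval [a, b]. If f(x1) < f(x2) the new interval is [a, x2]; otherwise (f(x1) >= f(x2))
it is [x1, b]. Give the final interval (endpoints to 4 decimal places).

Golden section search for min of f(x) = (x - -1)^2 on [-4, 4].
Each step: x1 = a + (1 - rho)(b - a), x2 = a + rho(b - a); if f(x1) < f(x2) keep [a, x2], otherwise keep [x1, b].
Step 1: [-4.0000, 4.0000], x1=-0.9440 (f=0.0031), x2=0.9440 (f=3.7791); f(x1) < f(x2) => keep [-4.0000, 0.9440]
Step 2: [-4.0000, 0.9440], x1=-2.1114 (f=1.2352), x2=-0.9446 (f=0.0031); f(x1) > f(x2) => keep [-2.1114, 0.9440]
Final interval: [-2.1114, 0.9440]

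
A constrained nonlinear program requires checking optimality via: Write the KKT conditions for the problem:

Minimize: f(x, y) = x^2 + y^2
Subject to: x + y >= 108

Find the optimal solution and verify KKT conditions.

KKT conditions for min x^2 + y^2 s.t. x + y >= 108:
Stationarity: 2x = mu, 2y = mu
So x = y = mu/2.
Complementary slackness: mu*(x + y - 108) = 0
Primal feasibility: x + y >= 108; dual feasibility: mu >= 0
If mu = 0 then x = y = 0, but 0 + 0 < 108 is infeasible, so the constraint is active.
Constraint active: x + y = 2*(mu/2) = 108 => mu = 108
x = y = 54, f = 5832
Verify: stationarity 2*54 = 108 = mu; primal 54 + 54 = 108 >= 108; dual mu = 108 >= 0; complementary slackness 108*(108 - 108) = 0. All KKT conditions hold.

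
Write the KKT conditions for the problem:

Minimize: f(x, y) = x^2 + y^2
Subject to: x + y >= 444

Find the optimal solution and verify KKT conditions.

KKT conditions for min x^2 + y^2 s.t. x + y >= 444:
Stationarity: 2x = mu, 2y = mu
So x = y = mu/2.
Complementary slackness: mu*(x + y - 444) = 0
Primal feasibility: x + y >= 444; dual feasibility: mu >= 0
If mu = 0 then x = y = 0, but 0 + 0 < 444 is infeasible, so the constraint is active.
Constraint active: x + y = 2*(mu/2) = 444 => mu = 444
x = y = 222, f = 98568
Verify: stationarity 2*222 = 444 = mu; primal 222 + 222 = 444 >= 444; dual mu = 444 >= 0; complementary slackness 444*(444 - 444) = 0. All KKT conditions hold.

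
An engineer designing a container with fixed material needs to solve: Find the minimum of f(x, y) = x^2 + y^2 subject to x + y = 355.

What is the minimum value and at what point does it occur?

Substitute y = 355 - x into f(x,y) = x^2 + y^2:
g(x) = x^2 + (355 - x)^2 = 2x^2 - 710x + 126025
g'(x) = 4x - 710 = 0  =>  x = 355/2
y = 355 - 355/2 = 355/2
Minimum value = (355/2)^2 + (355/2)^2 = 126025/2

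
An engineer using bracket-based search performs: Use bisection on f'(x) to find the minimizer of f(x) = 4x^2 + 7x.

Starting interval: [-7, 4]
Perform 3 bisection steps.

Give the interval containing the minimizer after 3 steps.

Finding critical point of f(x) = 4x^2 + 7x using bisection on f'(x) = 8x + 7.
f'(x) = 0 when x = -7/8.
Starting interval: [-7, 4]
Step 1: mid = -3/2, f'(mid) = -5, new interval = [-3/2, 4]
Step 2: mid = 5/4, f'(mid) = 17, new interval = [-3/2, 5/4]
Step 3: mid = -1/8, f'(mid) = 6, new interval = [-3/2, -1/8]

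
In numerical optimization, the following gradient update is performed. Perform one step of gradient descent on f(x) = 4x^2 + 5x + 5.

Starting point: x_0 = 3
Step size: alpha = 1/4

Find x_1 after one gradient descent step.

f(x) = 4x^2 + 5x + 5
f'(x) = 8x + 5
f'(3) = 8*3 + (5) = 29
x_1 = x_0 - alpha * f'(x_0) = 3 - 1/4 * 29 = -17/4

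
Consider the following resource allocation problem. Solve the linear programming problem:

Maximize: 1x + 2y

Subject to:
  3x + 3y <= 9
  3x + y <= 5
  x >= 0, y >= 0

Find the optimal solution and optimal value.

Feasible vertices: (0, 0), (0, 3), (1, 2), (5/3, 0)
Objective 1x + 2y at each:
  (0, 0): 0
  (0, 3): 6
  (1, 2): 5
  (5/3, 0): 5/3
Maximum is 6 at (0, 3).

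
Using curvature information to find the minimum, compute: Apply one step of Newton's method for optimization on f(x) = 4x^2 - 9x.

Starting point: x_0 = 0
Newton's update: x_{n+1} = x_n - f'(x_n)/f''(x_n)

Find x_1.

f(x) = 4x^2 - 9x
f'(x) = 8x + (-9), f''(x) = 8
Newton step: x_1 = x_0 - f'(x_0)/f''(x_0)
f'(0) = -9
x_1 = 0 - -9/8 = 9/8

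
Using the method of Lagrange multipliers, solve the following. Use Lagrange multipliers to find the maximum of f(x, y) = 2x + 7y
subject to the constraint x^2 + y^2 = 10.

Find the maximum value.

Set up Lagrange conditions: grad f = lambda * grad g
  2 = 2*lambda*x
  7 = 2*lambda*y
From these: x/y = 2/7, so x = 2t, y = 7t for some t.
Substitute into constraint: (2t)^2 + (7t)^2 = 10
  t^2 * 53 = 10
  t = sqrt(10/53)
Maximum = 2*x + 7*y = (2^2 + 7^2)*t = 53 * sqrt(10/53) = sqrt(530)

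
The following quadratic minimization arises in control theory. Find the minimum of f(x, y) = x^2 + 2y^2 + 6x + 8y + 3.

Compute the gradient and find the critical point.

f(x,y) = x^2 + 2y^2 + 6x + 8y + 3
df/dx = 2x + (6) = 0  =>  x = -3
df/dy = 4y + (8) = 0  =>  y = -2
f(-3, -2) = 1*(-3)^2 + 2*(-2)^2 + 6*(-3) + 8*(-2) + 3 = -14
Hessian is diagonal with entries 2, 4 > 0, so this is a minimum.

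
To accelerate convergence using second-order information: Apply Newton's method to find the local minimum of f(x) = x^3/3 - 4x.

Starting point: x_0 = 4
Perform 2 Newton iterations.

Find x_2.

f(x) = x^3/3 - 4x
f'(x) = x^2 - 4, f''(x) = 2x
Newton update: x_{n+1} = x_n - (x_n^2 - 4)/(2*x_n)
Step 1: x_0 = 4, f'=12, f''=8, x_1 = 5/2
Step 2: x_1 = 5/2, f'=9/4, f''=5, x_2 = 41/20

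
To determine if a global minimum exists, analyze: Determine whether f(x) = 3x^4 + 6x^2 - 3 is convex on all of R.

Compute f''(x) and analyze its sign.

f(x) = 3x^4 + 6x^2 - 3
f'(x) = 12x^3 + 12x
f''(x) = 36x^2 + 12
f''(x) = 36x^2 + 12 >= 12 > 0 for all x
Therefore, f is convex on R.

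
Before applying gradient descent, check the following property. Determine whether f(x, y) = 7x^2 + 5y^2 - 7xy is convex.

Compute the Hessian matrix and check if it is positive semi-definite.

f(x,y) = 7x^2 + 5y^2 - 7xy
Hessian H = [[14, -7], [-7, 10]]
trace(H) = 24, det(H) = 91
Eigenvalues: (24 +/- sqrt(212)) / 2 = 19.28, 4.72
Since both eigenvalues > 0, f is convex.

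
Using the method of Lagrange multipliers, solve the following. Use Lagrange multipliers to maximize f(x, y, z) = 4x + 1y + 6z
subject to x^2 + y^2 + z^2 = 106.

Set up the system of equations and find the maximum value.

Lagrange conditions: 4 = 2*lambda*x, 1 = 2*lambda*y, 6 = 2*lambda*z
So x:4 = y:1 = z:6, i.e. x = 4t, y = 1t, z = 6t
Constraint: t^2*(4^2 + 1^2 + 6^2) = 106
  t^2 * 53 = 106  =>  t = sqrt(2)
Maximum = 4*4t + 1*1t + 6*6t = 53*sqrt(2) = sqrt(5618)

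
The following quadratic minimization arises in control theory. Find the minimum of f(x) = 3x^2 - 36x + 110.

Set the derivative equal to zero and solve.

f(x) = 3x^2 - 36x + 110
f'(x) = 6x + (-36) = 0
x = 36/6 = 6
f(6) = 2
Since f''(x) = 6 > 0, this is a minimum.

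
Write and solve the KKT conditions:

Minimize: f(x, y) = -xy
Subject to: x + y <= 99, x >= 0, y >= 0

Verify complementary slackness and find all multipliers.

Problem: min -xy s.t. x + y <= 99 (multiplier lambda), x >= 0 (mu_x), y >= 0 (mu_y)
KKT stationarity: -y + lambda - mu_x = 0, -x + lambda - mu_y = 0, with lambda, mu_x, mu_y >= 0
Complementary slackness: lambda*(x + y - 99) = 0, mu_x*x = 0, mu_y*y = 0
If lambda = 0: y = -mu_x <= 0 and x = -mu_y <= 0 force x = y = 0 with f = 0; but x = y = 99/2 is feasible with f = -9801/4 < 0, so this is not the minimum. Hence lambda > 0 and x + y = 99.
Try x > 0, y > 0 (so mu_x = mu_y = 0): y = lambda, x = lambda => x = y = lambda
x + y = 99 => 2*lambda = 99 => lambda = 99/2
x* = y* = 99/2 > 0, consistent with mu_x = mu_y = 0.
(Any feasible point with x = 0 or y = 0 has f = 0 > -9801/4, so the minimum is not on those boundaries.)
min(-xy) = -9801/4 (i.e. max xy = 9801/4)
Multipliers: lambda = 99/2, mu_x = 0, mu_y = 0
Complementary slackness: lambda*(x + y - 99) = 99/2*(99/2 + 99/2 - 99) = 0, mu_x*x = 0*99/2 = 0, mu_y*y = 0*99/2 = 0. Satisfied.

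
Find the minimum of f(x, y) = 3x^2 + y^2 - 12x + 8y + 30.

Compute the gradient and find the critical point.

f(x,y) = 3x^2 + y^2 - 12x + 8y + 30
df/dx = 6x + (-12) = 0  =>  x = 2
df/dy = 2y + (8) = 0  =>  y = -4
f(2, -4) = 3*(2)^2 + 1*(-4)^2 + -12*(2) + 8*(-4) + 30 = 2
Hessian is diagonal with entries 6, 2 > 0, so this is a minimum.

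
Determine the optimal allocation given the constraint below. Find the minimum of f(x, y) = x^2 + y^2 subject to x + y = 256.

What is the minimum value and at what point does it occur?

Substitute y = 256 - x into f(x,y) = x^2 + y^2:
g(x) = x^2 + (256 - x)^2 = 2x^2 - 512x + 65536
g'(x) = 4x - 512 = 0  =>  x = 128
y = 256 - 128 = 128
Minimum value = 128^2 + 128^2 = 32768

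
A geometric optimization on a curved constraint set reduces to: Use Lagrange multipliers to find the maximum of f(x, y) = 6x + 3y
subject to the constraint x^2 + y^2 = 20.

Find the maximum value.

Set up Lagrange conditions: grad f = lambda * grad g
  6 = 2*lambda*x
  3 = 2*lambda*y
From these: x/y = 6/3, so x = 6t, y = 3t for some t.
Substitute into constraint: (6t)^2 + (3t)^2 = 20
  t^2 * 45 = 20
  t = sqrt(20/45)
Maximum = 6*x + 3*y = (6^2 + 3^2)*t = 45 * sqrt(20/45) = 30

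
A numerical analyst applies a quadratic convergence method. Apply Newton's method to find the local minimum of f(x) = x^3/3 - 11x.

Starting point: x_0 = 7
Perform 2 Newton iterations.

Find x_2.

f(x) = x^3/3 - 11x
f'(x) = x^2 - 11, f''(x) = 2x
Newton update: x_{n+1} = x_n - (x_n^2 - 11)/(2*x_n)
Step 1: x_0 = 7, f'=38, f''=14, x_1 = 30/7
Step 2: x_1 = 30/7, f'=361/49, f''=60/7, x_2 = 1439/420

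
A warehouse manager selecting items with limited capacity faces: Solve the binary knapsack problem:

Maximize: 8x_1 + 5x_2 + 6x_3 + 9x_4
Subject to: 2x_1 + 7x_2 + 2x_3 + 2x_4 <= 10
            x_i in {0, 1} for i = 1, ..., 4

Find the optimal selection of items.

Items: item 1 (v=8, w=2), item 2 (v=5, w=7), item 3 (v=6, w=2), item 4 (v=9, w=2)
Capacity: 10
Checking all 16 subsets (w = total weight, v = total value):
  {}: w = 0, v = 0
  {1}: w = 2, v = 8
  {2}: w = 7, v = 5
  {3}: w = 2, v = 6
  {4}: w = 2, v = 9
  {1, 2}: w = 9, v = 13
  {1, 3}: w = 4, v = 14
  {1, 4}: w = 4, v = 17
  {2, 3}: w = 9, v = 11
  {2, 4}: w = 9, v = 14
  {3, 4}: w = 4, v = 15
  {1, 2, 3}: w = 11 > 10, infeasible
  {1, 2, 4}: w = 11 > 10, infeasible
  {1, 3, 4}: w = 6, v = 23
  {2, 3, 4}: w = 11 > 10, infeasible
  {1, 2, 3, 4}: w = 13 > 10, infeasible
Best feasible subset: items [1, 3, 4]
Total weight: 6 <= 10, total value: 23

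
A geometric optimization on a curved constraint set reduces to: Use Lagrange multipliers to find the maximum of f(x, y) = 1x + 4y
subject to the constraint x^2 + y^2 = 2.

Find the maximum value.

Set up Lagrange conditions: grad f = lambda * grad g
  1 = 2*lambda*x
  4 = 2*lambda*y
From these: x/y = 1/4, so x = 1t, y = 4t for some t.
Substitute into constraint: (1t)^2 + (4t)^2 = 2
  t^2 * 17 = 2
  t = sqrt(2/17)
Maximum = 1*x + 4*y = (1^2 + 4^2)*t = 17 * sqrt(2/17) = sqrt(34)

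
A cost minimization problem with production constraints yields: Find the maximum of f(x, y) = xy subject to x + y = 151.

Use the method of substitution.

Substitute y = 151 - x into f(x,y) = xy:
g(x) = x(151 - x) = 151x - x^2
g'(x) = 151 - 2x = 0  =>  x = 151/2
y = 151 - 151/2 = 151/2
Maximum value = (151/2) * (151/2) = 22801/4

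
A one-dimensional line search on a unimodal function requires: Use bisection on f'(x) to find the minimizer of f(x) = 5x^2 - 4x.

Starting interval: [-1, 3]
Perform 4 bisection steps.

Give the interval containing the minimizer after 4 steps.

Finding critical point of f(x) = 5x^2 - 4x using bisection on f'(x) = 10x + -4.
f'(x) = 0 when x = 2/5.
Starting interval: [-1, 3]
Step 1: mid = 1, f'(mid) = 6, new interval = [-1, 1]
Step 2: mid = 0, f'(mid) = -4, new interval = [0, 1]
Step 3: mid = 1/2, f'(mid) = 1, new interval = [0, 1/2]
Step 4: mid = 1/4, f'(mid) = -3/2, new interval = [1/4, 1/2]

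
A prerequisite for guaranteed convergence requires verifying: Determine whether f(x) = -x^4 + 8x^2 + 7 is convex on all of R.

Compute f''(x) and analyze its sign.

f(x) = -x^4 + 8x^2 + 7
f'(x) = -4x^3 + 16x
f''(x) = -12x^2 + 16
f''(x) = -12x^2 + 16 -> -inf as |x| -> inf
Therefore, f is not globally convex on R.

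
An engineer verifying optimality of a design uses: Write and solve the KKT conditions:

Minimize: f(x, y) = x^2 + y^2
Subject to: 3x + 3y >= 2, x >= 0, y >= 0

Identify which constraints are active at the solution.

KKT conditions for min x^2 + y^2 s.t. 3x + 3y >= 2, x >= 0, y >= 0:
Stationarity: 2x = mu*3 + mu_x, 2y = mu*3 + mu_y, with mu, mu_x, mu_y >= 0
Complementary slackness: mu*(3x + 3y - 2) = 0, mu_x*x = 0, mu_y*y = 0
(0, 0) is infeasible (3*0 + 3*0 < 2), so if mu = 0 stationarity would force x = mu_x/2 >= 0, y = mu_y/2 >= 0 with mu_x*x = mu_y*y = 0, i.e. x = y = 0: contradiction. Hence mu > 0 and 3x + 3y = 2 is active.
Try x > 0, y > 0 (so mu_x = mu_y = 0): x = 3*mu/2, y = 3*mu/2
Substitute: 3*(3*mu/2) + 3*(3*mu/2) = 2
  mu*18/2 = 2 => mu = 2/9
x* = 1/3 > 0, y* = 1/3 > 0, consistent with mu_x = mu_y = 0.
f is convex and the constraints are linear, so this KKT point is the global minimum.
f* = 2/9
Active constraints: 3x + 3y >= 2 (holds with equality, mu = 2/9 > 0); x >= 0 and y >= 0 are inactive (mu_x = mu_y = 0).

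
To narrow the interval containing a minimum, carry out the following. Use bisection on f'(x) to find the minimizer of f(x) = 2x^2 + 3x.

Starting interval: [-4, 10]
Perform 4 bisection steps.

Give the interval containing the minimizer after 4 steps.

Finding critical point of f(x) = 2x^2 + 3x using bisection on f'(x) = 4x + 3.
f'(x) = 0 when x = -3/4.
Starting interval: [-4, 10]
Step 1: mid = 3, f'(mid) = 15, new interval = [-4, 3]
Step 2: mid = -1/2, f'(mid) = 1, new interval = [-4, -1/2]
Step 3: mid = -9/4, f'(mid) = -6, new interval = [-9/4, -1/2]
Step 4: mid = -11/8, f'(mid) = -5/2, new interval = [-11/8, -1/2]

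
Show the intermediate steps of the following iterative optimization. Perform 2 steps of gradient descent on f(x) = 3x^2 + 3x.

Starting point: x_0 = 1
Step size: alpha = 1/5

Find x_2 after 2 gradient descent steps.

f(x) = 3x^2 + 3x, f'(x) = 6x + (3)
Step 1: f'(1) = 9, x_1 = 1 - 1/5 * 9 = -4/5
Step 2: f'(-4/5) = -9/5, x_2 = -4/5 - 1/5 * -9/5 = -11/25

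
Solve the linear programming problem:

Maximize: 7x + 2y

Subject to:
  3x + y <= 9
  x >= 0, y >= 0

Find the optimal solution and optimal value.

The feasible region has vertices at [(0, 0), (3, 0), (0, 9)].
Checking objective 7x + 2y at each vertex:
  (0, 0): 7*0 + 2*0 = 0
  (3, 0): 7*3 + 2*0 = 21
  (0, 9): 7*0 + 2*9 = 18
Maximum is 21 at (3, 0).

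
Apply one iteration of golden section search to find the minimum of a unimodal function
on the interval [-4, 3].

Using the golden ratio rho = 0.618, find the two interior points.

Golden section search on [-4, 3].
Golden ratio rho = 0.618 (approx).
Interior points:
  x_1 = -4 + (1-0.618)*7 = -1.3260
  x_2 = -4 + 0.618*7 = 0.3260
Compare f(x_1) and f(x_2) to determine which subinterval to keep.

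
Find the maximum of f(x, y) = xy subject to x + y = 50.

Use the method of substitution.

Substitute y = 50 - x into f(x,y) = xy:
g(x) = x(50 - x) = 50x - x^2
g'(x) = 50 - 2x = 0  =>  x = 25
y = 50 - 25 = 25
Maximum value = 25 * 25 = 625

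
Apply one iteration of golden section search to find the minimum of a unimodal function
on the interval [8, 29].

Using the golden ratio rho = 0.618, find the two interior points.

Golden section search on [8, 29].
Golden ratio rho = 0.618 (approx).
Interior points:
  x_1 = 8 + (1-0.618)*21 = 16.0220
  x_2 = 8 + 0.618*21 = 20.9780
Compare f(x_1) and f(x_2) to determine which subinterval to keep.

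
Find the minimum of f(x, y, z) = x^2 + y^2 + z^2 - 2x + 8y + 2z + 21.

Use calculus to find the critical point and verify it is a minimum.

f(x,y,z) = x^2 + y^2 + z^2 - 2x + 8y + 2z + 21
df/dx = 2x + (-2) = 0 => x = 1
df/dy = 2y + (8) = 0 => y = -4
df/dz = 2z + (2) = 0 => z = -1
f(1,-4,-1) = 1*(1)^2 + 1*(-4)^2 + 1*(-1)^2 + -2*(1) + 8*(-4) + 2*(-1) + 21 = 3
Hessian is diagonal with entries 2, 2, 2 > 0, confirmed minimum.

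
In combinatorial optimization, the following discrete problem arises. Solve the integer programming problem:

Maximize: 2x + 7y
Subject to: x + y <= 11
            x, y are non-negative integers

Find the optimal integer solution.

Objective: 2x + 7y, constraint: x + y <= 11
Coefficient of y is 7 > coefficient of x is 2, so allocate the entire budget to y.
Optimal: x = 0, y = 11, value = 77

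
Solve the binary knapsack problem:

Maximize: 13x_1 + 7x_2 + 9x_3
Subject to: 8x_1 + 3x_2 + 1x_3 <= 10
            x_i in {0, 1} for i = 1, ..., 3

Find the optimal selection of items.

Items: item 1 (v=13, w=8), item 2 (v=7, w=3), item 3 (v=9, w=1)
Capacity: 10
Checking all 8 subsets (w = total weight, v = total value):
  {}: w = 0, v = 0
  {1}: w = 8, v = 13
  {2}: w = 3, v = 7
  {3}: w = 1, v = 9
  {1, 2}: w = 11 > 10, infeasible
  {1, 3}: w = 9, v = 22
  {2, 3}: w = 4, v = 16
  {1, 2, 3}: w = 12 > 10, infeasible
Best feasible subset: items [1, 3]
Total weight: 9 <= 10, total value: 22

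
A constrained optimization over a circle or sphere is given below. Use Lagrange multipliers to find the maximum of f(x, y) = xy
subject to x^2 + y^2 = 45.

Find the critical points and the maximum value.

Lagrange conditions: y = 2*lambda*x and x = 2*lambda*y
If x = 0 then y = 0, violating the constraint, so x, y != 0.
Dividing: y/x = x/y => x^2 = y^2 => y = x or y = -x
Constraint: 2x^2 = 45 => x^2 = 45/2 => x = +/-sqrt(45/2)
Critical points: (sqrt(45/2), sqrt(45/2)), (-sqrt(45/2), -sqrt(45/2)), (sqrt(45/2), -sqrt(45/2)), (-sqrt(45/2), sqrt(45/2))
  y = x:  xy = x^2 = 45/2  at (sqrt(45/2), sqrt(45/2)) and (-sqrt(45/2), -sqrt(45/2))
  y = -x: xy = -x^2 = -45/2 at (sqrt(45/2), -sqrt(45/2)) and (-sqrt(45/2), sqrt(45/2))
Maximum xy = 45/2 at (sqrt(45/2), sqrt(45/2)) and (-sqrt(45/2), -sqrt(45/2))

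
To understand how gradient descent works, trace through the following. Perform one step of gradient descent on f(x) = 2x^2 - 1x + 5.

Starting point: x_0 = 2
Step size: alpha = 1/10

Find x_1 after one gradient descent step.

f(x) = 2x^2 - 1x + 5
f'(x) = 4x - 1
f'(2) = 4*2 + (-1) = 7
x_1 = x_0 - alpha * f'(x_0) = 2 - 1/10 * 7 = 13/10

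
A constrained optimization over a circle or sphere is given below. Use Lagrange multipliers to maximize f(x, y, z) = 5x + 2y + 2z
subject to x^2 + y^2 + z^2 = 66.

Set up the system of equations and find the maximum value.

Lagrange conditions: 5 = 2*lambda*x, 2 = 2*lambda*y, 2 = 2*lambda*z
So x:5 = y:2 = z:2, i.e. x = 5t, y = 2t, z = 2t
Constraint: t^2*(5^2 + 2^2 + 2^2) = 66
  t^2 * 33 = 66  =>  t = sqrt(2)
Maximum = 5*5t + 2*2t + 2*2t = 33*sqrt(2) = sqrt(2178)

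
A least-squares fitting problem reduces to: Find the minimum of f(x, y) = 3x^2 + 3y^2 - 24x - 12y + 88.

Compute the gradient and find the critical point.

f(x,y) = 3x^2 + 3y^2 - 24x - 12y + 88
df/dx = 6x + (-24) = 0  =>  x = 4
df/dy = 6y + (-12) = 0  =>  y = 2
f(4, 2) = 3*(4)^2 + 3*(2)^2 + -24*(4) + -12*(2) + 88 = 28
Hessian is diagonal with entries 6, 6 > 0, so this is a minimum.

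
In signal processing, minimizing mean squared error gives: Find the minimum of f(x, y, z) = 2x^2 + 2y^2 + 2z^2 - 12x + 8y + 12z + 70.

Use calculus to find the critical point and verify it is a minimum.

f(x,y,z) = 2x^2 + 2y^2 + 2z^2 - 12x + 8y + 12z + 70
df/dx = 4x + (-12) = 0 => x = 3
df/dy = 4y + (8) = 0 => y = -2
df/dz = 4z + (12) = 0 => z = -3
f(3,-2,-3) = 2*(3)^2 + 2*(-2)^2 + 2*(-3)^2 + -12*(3) + 8*(-2) + 12*(-3) + 70 = 26
Hessian is diagonal with entries 4, 4, 4 > 0, confirmed minimum.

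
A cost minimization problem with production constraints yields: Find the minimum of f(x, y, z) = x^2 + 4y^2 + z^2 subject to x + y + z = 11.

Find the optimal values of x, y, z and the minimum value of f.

Using Lagrange multipliers on f = x^2 + 4y^2 + z^2 with constraint x + y + z = 11:
Conditions: 2*1*x = lambda, 2*4*y = lambda, 2*1*z = lambda
So x = lambda/2, y = lambda/8, z = lambda/2
Substituting into constraint: lambda * (9/8) = 11
lambda = 88/9
x = 44/9, y = 11/9, z = 44/9
Minimum value = 484/9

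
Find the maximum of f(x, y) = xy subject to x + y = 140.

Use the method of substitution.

Substitute y = 140 - x into f(x,y) = xy:
g(x) = x(140 - x) = 140x - x^2
g'(x) = 140 - 2x = 0  =>  x = 70
y = 140 - 70 = 70
Maximum value = 70 * 70 = 4900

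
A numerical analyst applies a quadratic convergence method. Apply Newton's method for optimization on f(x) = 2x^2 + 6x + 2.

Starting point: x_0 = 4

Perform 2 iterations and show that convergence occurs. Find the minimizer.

f(x) = 2x^2 + 6x + 2, f'(x) = 4x + (6), f''(x) = 4
Step 1: f'(4) = 22, x_1 = 4 - 22/4 = -3/2
Step 2: f'(-3/2) = 0, x_2 = -3/2 (converged)
Newton's method converges in 1 step for quadratics.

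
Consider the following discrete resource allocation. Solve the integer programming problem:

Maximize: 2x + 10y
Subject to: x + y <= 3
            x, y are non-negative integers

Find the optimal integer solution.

Objective: 2x + 10y, constraint: x + y <= 3
Coefficient of y is 10 > coefficient of x is 2, so allocate the entire budget to y.
Optimal: x = 0, y = 3, value = 30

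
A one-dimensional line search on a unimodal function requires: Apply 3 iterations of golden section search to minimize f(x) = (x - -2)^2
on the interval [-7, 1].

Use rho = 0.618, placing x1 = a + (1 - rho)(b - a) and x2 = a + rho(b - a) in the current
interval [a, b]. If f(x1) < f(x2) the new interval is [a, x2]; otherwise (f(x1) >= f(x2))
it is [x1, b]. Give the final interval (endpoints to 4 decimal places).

Golden section search for min of f(x) = (x - -2)^2 on [-7, 1].
Each step: x1 = a + (1 - rho)(b - a), x2 = a + rho(b - a); if f(x1) < f(x2) keep [a, x2], otherwise keep [x1, b].
Step 1: [-7.0000, 1.0000], x1=-3.9440 (f=3.7791), x2=-2.0560 (f=0.0031); f(x1) > f(x2) => keep [-3.9440, 1.0000]
Step 2: [-3.9440, 1.0000], x1=-2.0554 (f=0.0031), x2=-0.8886 (f=1.2352); f(x1) < f(x2) => keep [-3.9440, -0.8886]
Step 3: [-3.9440, -0.8886], x1=-2.7768 (f=0.6035), x2=-2.0558 (f=0.0031); f(x1) > f(x2) => keep [-2.7768, -0.8886]
Final interval: [-2.7768, -0.8886]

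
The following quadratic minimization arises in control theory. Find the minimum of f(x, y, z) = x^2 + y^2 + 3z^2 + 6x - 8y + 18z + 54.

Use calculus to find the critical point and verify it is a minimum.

f(x,y,z) = x^2 + y^2 + 3z^2 + 6x - 8y + 18z + 54
df/dx = 2x + (6) = 0 => x = -3
df/dy = 2y + (-8) = 0 => y = 4
df/dz = 6z + (18) = 0 => z = -3
f(-3,4,-3) = 1*(-3)^2 + 1*(4)^2 + 3*(-3)^2 + 6*(-3) + -8*(4) + 18*(-3) + 54 = 2
Hessian is diagonal with entries 2, 2, 6 > 0, confirmed minimum.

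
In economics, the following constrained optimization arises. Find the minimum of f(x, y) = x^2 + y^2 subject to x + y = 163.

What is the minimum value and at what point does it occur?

Substitute y = 163 - x into f(x,y) = x^2 + y^2:
g(x) = x^2 + (163 - x)^2 = 2x^2 - 326x + 26569
g'(x) = 4x - 326 = 0  =>  x = 163/2
y = 163 - 163/2 = 163/2
Minimum value = (163/2)^2 + (163/2)^2 = 26569/2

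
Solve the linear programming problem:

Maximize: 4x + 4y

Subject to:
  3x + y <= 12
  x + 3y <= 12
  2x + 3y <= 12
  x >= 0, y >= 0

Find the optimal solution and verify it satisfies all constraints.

Feasible vertices: (0, 0), (0, 4), (24/7, 12/7), (4, 0)
Objective 4x + 4y at each vertex:
  (0, 0): 0
  (0, 4): 16
  (24/7, 12/7): 144/7
  (4, 0): 16
Maximum is 144/7 at (24/7, 12/7).
Verify constraints at (x, y) = (24/7, 12/7):
  3*(24/7) + 1*(12/7) = 12 <= 12 (active)
  1*(24/7) + 3*(12/7) = 60/7 <= 12
  2*(24/7) + 3*(12/7) = 12 <= 12 (active)
  x = 24/7 >= 0, y = 12/7 >= 0. All constraints satisfied.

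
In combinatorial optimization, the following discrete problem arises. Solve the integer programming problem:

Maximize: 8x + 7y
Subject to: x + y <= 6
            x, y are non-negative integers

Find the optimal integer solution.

Objective: 8x + 7y, constraint: x + y <= 6
Coefficient of x is 8 >= coefficient of y is 7, so allocate the entire budget to x.
Optimal: x = 6, y = 0, value = 48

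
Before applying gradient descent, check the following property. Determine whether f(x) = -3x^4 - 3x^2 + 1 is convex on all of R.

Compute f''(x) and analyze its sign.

f(x) = -3x^4 - 3x^2 + 1
f'(x) = -12x^3 + -6x
f''(x) = -36x^2 + -6
f''(x) = -36x^2 + -6 <= -6 < 0 for all x
Therefore, f is concave on R.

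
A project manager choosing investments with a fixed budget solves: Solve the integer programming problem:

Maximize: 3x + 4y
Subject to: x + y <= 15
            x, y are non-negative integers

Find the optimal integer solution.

Objective: 3x + 4y, constraint: x + y <= 15
Coefficient of y is 4 > coefficient of x is 3, so allocate the entire budget to y.
Optimal: x = 0, y = 15, value = 60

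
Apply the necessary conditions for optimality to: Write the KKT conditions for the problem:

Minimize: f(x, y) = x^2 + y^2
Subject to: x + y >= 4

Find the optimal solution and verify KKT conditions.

KKT conditions for min x^2 + y^2 s.t. x + y >= 4:
Stationarity: 2x = mu, 2y = mu
So x = y = mu/2.
Complementary slackness: mu*(x + y - 4) = 0
Primal feasibility: x + y >= 4; dual feasibility: mu >= 0
If mu = 0 then x = y = 0, but 0 + 0 < 4 is infeasible, so the constraint is active.
Constraint active: x + y = 2*(mu/2) = 4 => mu = 4
x = y = 2, f = 8
Verify: stationarity 2*2 = 4 = mu; primal 2 + 2 = 4 >= 4; dual mu = 4 >= 0; complementary slackness 4*(4 - 4) = 0. All KKT conditions hold.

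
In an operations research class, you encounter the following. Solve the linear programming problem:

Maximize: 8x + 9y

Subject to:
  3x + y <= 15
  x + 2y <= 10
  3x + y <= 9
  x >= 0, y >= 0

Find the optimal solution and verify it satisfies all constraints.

Feasible vertices: (0, 0), (0, 5), (8/5, 21/5), (3, 0)
Objective 8x + 9y at each vertex:
  (0, 0): 0
  (0, 5): 45
  (8/5, 21/5): 253/5
  (3, 0): 24
Maximum is 253/5 at (8/5, 21/5).
Verify constraints at (x, y) = (8/5, 21/5):
  3*(8/5) + 1*(21/5) = 9 <= 15
  1*(8/5) + 2*(21/5) = 10 <= 10 (active)
  3*(8/5) + 1*(21/5) = 9 <= 9 (active)
  x = 8/5 >= 0, y = 21/5 >= 0. All constraints satisfied.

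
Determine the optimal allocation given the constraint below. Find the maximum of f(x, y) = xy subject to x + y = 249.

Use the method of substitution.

Substitute y = 249 - x into f(x,y) = xy:
g(x) = x(249 - x) = 249x - x^2
g'(x) = 249 - 2x = 0  =>  x = 249/2
y = 249 - 249/2 = 249/2
Maximum value = (249/2) * (249/2) = 62001/4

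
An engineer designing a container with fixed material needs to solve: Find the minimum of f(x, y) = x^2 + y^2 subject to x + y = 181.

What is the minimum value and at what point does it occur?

Substitute y = 181 - x into f(x,y) = x^2 + y^2:
g(x) = x^2 + (181 - x)^2 = 2x^2 - 362x + 32761
g'(x) = 4x - 362 = 0  =>  x = 181/2
y = 181 - 181/2 = 181/2
Minimum value = (181/2)^2 + (181/2)^2 = 32761/2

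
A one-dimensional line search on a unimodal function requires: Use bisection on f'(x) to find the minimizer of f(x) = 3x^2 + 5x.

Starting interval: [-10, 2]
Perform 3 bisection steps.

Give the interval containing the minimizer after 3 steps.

Finding critical point of f(x) = 3x^2 + 5x using bisection on f'(x) = 6x + 5.
f'(x) = 0 when x = -5/6.
Starting interval: [-10, 2]
Step 1: mid = -4, f'(mid) = -19, new interval = [-4, 2]
Step 2: mid = -1, f'(mid) = -1, new interval = [-1, 2]
Step 3: mid = 1/2, f'(mid) = 8, new interval = [-1, 1/2]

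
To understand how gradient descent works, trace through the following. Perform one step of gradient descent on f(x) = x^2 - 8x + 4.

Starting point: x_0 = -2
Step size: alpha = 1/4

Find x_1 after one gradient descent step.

f(x) = x^2 - 8x + 4
f'(x) = 2x - 8
f'(-2) = 2*-2 + (-8) = -12
x_1 = x_0 - alpha * f'(x_0) = -2 - 1/4 * -12 = 1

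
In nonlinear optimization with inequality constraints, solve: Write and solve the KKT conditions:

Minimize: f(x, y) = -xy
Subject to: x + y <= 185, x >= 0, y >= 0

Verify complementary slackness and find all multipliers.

Problem: min -xy s.t. x + y <= 185 (multiplier lambda), x >= 0 (mu_x), y >= 0 (mu_y)
KKT stationarity: -y + lambda - mu_x = 0, -x + lambda - mu_y = 0, with lambda, mu_x, mu_y >= 0
Complementary slackness: lambda*(x + y - 185) = 0, mu_x*x = 0, mu_y*y = 0
If lambda = 0: y = -mu_x <= 0 and x = -mu_y <= 0 force x = y = 0 with f = 0; but x = y = 185/2 is feasible with f = -34225/4 < 0, so this is not the minimum. Hence lambda > 0 and x + y = 185.
Try x > 0, y > 0 (so mu_x = mu_y = 0): y = lambda, x = lambda => x = y = lambda
x + y = 185 => 2*lambda = 185 => lambda = 185/2
x* = y* = 185/2 > 0, consistent with mu_x = mu_y = 0.
(Any feasible point with x = 0 or y = 0 has f = 0 > -34225/4, so the minimum is not on those boundaries.)
min(-xy) = -34225/4 (i.e. max xy = 34225/4)
Multipliers: lambda = 185/2, mu_x = 0, mu_y = 0
Complementary slackness: lambda*(x + y - 185) = 185/2*(185/2 + 185/2 - 185) = 0, mu_x*x = 0*185/2 = 0, mu_y*y = 0*185/2 = 0. Satisfied.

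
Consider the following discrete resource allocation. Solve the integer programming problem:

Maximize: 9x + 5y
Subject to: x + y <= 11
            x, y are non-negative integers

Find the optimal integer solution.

Objective: 9x + 5y, constraint: x + y <= 11
Coefficient of x is 9 >= coefficient of y is 5, so allocate the entire budget to x.
Optimal: x = 11, y = 0, value = 99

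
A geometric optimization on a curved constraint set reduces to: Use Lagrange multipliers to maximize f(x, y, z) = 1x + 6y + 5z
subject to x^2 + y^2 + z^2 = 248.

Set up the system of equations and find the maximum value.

Lagrange conditions: 1 = 2*lambda*x, 6 = 2*lambda*y, 5 = 2*lambda*z
So x:1 = y:6 = z:5, i.e. x = 1t, y = 6t, z = 5t
Constraint: t^2*(1^2 + 6^2 + 5^2) = 248
  t^2 * 62 = 248  =>  t = sqrt(4)
Maximum = 1*1t + 6*6t + 5*5t = 62*sqrt(4) = 124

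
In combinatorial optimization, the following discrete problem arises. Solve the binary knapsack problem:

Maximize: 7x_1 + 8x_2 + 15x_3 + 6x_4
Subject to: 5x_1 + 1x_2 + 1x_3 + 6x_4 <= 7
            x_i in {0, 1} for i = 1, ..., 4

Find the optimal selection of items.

Items: item 1 (v=7, w=5), item 2 (v=8, w=1), item 3 (v=15, w=1), item 4 (v=6, w=6)
Capacity: 7
Checking all 16 subsets (w = total weight, v = total value):
  {}: w = 0, v = 0
  {1}: w = 5, v = 7
  {2}: w = 1, v = 8
  {3}: w = 1, v = 15
  {4}: w = 6, v = 6
  {1, 2}: w = 6, v = 15
  {1, 3}: w = 6, v = 22
  {1, 4}: w = 11 > 7, infeasible
  {2, 3}: w = 2, v = 23
  {2, 4}: w = 7, v = 14
  {3, 4}: w = 7, v = 21
  {1, 2, 3}: w = 7, v = 30
  {1, 2, 4}: w = 12 > 7, infeasible
  {1, 3, 4}: w = 12 > 7, infeasible
  {2, 3, 4}: w = 8 > 7, infeasible
  {1, 2, 3, 4}: w = 13 > 7, infeasible
Best feasible subset: items [1, 2, 3]
Total weight: 7 <= 7, total value: 30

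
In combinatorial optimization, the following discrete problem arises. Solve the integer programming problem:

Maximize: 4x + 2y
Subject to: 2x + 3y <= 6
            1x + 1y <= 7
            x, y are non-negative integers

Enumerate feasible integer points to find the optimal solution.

Constraint 1: 2x + 3y <= 6
Constraint 2: 1x + 1y <= 7
Feasible x range (need y >= 0): 0 <= x <= min(6/2, 7/1) => x in {0, ..., 3}.
Enumerate feasible integer points row by row (the coefficient of y is 2 > 0, so for each x the largest feasible y gives the best value):
  x = 0: y <= min((6 - 2*0)/3, (7 - 1*0)/1) => y in {0, ..., 2}; best 4*0 + 2*2 = 4
  x = 1: y <= min((6 - 2*1)/3, (7 - 1*1)/1) => y in {0, ..., 1}; best 4*1 + 2*1 = 6
  x = 2: y <= min((6 - 2*2)/3, (7 - 1*2)/1) => y in {0}; best 4*2 + 2*0 = 8
  x = 3: y <= min((6 - 2*3)/3, (7 - 1*3)/1) => y in {0}; best 4*3 + 2*0 = 12
The maximum 4x + 2y = 12 is achieved at x = 3, y = 0.
Check: 2*3 + 3*0 = 6 <= 6 and 1*3 + 1*0 = 3 <= 7.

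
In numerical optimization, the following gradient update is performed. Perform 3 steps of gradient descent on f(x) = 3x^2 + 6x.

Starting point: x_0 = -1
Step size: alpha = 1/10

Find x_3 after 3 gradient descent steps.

f(x) = 3x^2 + 6x, f'(x) = 6x + (6)
Step 1: f'(-1) = 0, x_1 = -1 - 1/10 * 0 = -1
Step 2: f'(-1) = 0, x_2 = -1 - 1/10 * 0 = -1
Step 3: f'(-1) = 0, x_3 = -1 - 1/10 * 0 = -1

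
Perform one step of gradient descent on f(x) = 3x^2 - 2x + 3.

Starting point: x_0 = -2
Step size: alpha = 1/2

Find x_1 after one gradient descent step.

f(x) = 3x^2 - 2x + 3
f'(x) = 6x - 2
f'(-2) = 6*-2 + (-2) = -14
x_1 = x_0 - alpha * f'(x_0) = -2 - 1/2 * -14 = 5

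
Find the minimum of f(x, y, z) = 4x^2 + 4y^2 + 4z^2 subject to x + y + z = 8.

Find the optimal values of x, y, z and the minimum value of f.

Using Lagrange multipliers on f = 4x^2 + 4y^2 + 4z^2 with constraint x + y + z = 8:
Conditions: 2*4*x = lambda, 2*4*y = lambda, 2*4*z = lambda
So x = lambda/8, y = lambda/8, z = lambda/8
Substituting into constraint: lambda * (3/8) = 8
lambda = 64/3
x = 8/3, y = 8/3, z = 8/3
Minimum value = 256/3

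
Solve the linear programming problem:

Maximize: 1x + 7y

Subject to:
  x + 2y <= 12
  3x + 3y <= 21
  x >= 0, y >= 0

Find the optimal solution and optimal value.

Feasible vertices: (0, 0), (0, 6), (2, 5), (7, 0)
Objective 1x + 7y at each:
  (0, 0): 0
  (0, 6): 42
  (2, 5): 37
  (7, 0): 7
Maximum is 42 at (0, 6).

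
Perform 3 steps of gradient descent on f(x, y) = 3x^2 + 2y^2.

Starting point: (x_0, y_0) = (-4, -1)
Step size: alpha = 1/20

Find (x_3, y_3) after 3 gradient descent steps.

f(x,y) = 3x^2 + 2y^2
grad_x = 6x + 0y, grad_y = 4y + 0x
Step 1: grad = (-24, -4), (-14/5, -4/5)
Step 2: grad = (-84/5, -16/5), (-49/25, -16/25)
Step 3: grad = (-294/25, -64/25), (-343/250, -64/125)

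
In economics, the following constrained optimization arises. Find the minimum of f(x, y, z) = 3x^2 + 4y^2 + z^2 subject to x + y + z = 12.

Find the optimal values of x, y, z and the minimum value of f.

Using Lagrange multipliers on f = 3x^2 + 4y^2 + z^2 with constraint x + y + z = 12:
Conditions: 2*3*x = lambda, 2*4*y = lambda, 2*1*z = lambda
So x = lambda/6, y = lambda/8, z = lambda/2
Substituting into constraint: lambda * (19/24) = 12
lambda = 288/19
x = 48/19, y = 36/19, z = 144/19
Minimum value = 1728/19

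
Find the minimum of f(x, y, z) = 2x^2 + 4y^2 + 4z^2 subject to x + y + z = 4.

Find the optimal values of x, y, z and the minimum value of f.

Using Lagrange multipliers on f = 2x^2 + 4y^2 + 4z^2 with constraint x + y + z = 4:
Conditions: 2*2*x = lambda, 2*4*y = lambda, 2*4*z = lambda
So x = lambda/4, y = lambda/8, z = lambda/8
Substituting into constraint: lambda * (1/2) = 4
lambda = 8
x = 2, y = 1, z = 1
Minimum value = 16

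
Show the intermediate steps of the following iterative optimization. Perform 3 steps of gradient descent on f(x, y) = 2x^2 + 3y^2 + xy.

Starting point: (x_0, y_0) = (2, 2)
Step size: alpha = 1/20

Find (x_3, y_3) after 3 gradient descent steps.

f(x,y) = 2x^2 + 3y^2 + xy
grad_x = 4x + 1y, grad_y = 6y + 1x
Step 1: grad = (10, 14), (3/2, 13/10)
Step 2: grad = (73/10, 93/10), (227/200, 167/200)
Step 3: grad = (43/8, 1229/200), (693/800, 2111/4000)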